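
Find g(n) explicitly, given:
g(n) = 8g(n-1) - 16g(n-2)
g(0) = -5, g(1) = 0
Characteristic equation: x² - 8x + 16 = 0, which is (x - (4))².
Repeated root r = 4.
General solution: g(n) = (A + Bn)·(4)^n.
From g(0) = -5: A = -5.
From g(1) = 0: (A + B)·(4) = 0 ⇒ B = 5.
So g(n) = \left(5 n - 5\right) \cdot (4)^n.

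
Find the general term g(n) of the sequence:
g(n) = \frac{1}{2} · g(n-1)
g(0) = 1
Pure geometric recurrence with ratio \frac{1}{2}.
By induction g(n) = g(0) · (\frac{1}{2})^n = \left(\frac{1}{2}\right)^{n}.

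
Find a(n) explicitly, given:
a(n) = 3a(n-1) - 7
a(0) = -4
First-order linear non-homogeneous.
Homogeneous solution: a_h(n) = A·(3)^n.
Try constant particular solution a_p = K: K = 3K - 7 ⇒ K = \frac{7}{2}.
General: a(n) = A·(3)^n + \frac{7}{2}.
Apply a(0) = -4: A + \frac{7}{2} = -4 ⇒ A = - \frac{15}{2}.
So a(n) = \frac{7}{2} - \frac{15 \cdot 3^{n}}{2}.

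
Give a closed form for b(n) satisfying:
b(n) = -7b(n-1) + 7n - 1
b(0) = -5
First-order linear with linear forcing.
Homogeneous solution: b_h(n) = A·(-7)^n.
Try particular b_p(n) = pn + q. Substituting:
  pn + q = -7(p(n-1) + q) + 7n - 1.
Matching the n-coefficient: p = -7p + 7 ⇒ p = \frac{7}{8}.
Matching constants: q = 7p - 7q - 1 ⇒ q = \frac{41}{64}.
General: b(n) = A·(-7)^n + \frac{7 n}{8} + \frac{41}{64}.
Apply b(0) = -5: A + \frac{41}{64} = -5 ⇒ A = - \frac{361}{64}.
So b(n) = - \frac{361 \left(-7\right)^{n}}{64} + \frac{7 n}{8} + \frac{41}{64}.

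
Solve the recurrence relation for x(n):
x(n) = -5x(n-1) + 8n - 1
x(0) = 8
First-order linear with linear forcing.
Homogeneous solution: x_h(n) = A·(-5)^n.
Try particular x_p(n) = pn + q. Substituting:
  pn + q = -5(p(n-1) + q) + 8n - 1.
Matching the n-coefficient: p = -5p + 8 ⇒ p = \frac{4}{3}.
Matching constants: q = 5p - 5q - 1 ⇒ q = \frac{17}{18}.
General: x(n) = A·(-5)^n + \frac{4 n}{3} + \frac{17}{18}.
Apply x(0) = 8: A + \frac{17}{18} = 8 ⇒ A = \frac{127}{18}.
So x(n) = \frac{127 \left(-5\right)^{n}}{18} + \frac{4 n}{3} + \frac{17}{18}.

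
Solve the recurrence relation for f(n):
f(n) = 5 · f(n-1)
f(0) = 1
Pure geometric recurrence with ratio 5.
By induction f(n) = f(0) · (5)^n = 5^{n}.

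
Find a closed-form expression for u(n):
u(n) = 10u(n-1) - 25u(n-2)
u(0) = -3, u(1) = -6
Characteristic equation: x² - 10x + 25 = 0, which is (x - (5))².
Repeated root r = 5.
General solution: u(n) = (A + Bn)·(5)^n.
From u(0) = -3: A = -3.
From u(1) = -6: (A + B)·(5) = -6 ⇒ B = \frac{9}{5}.
So u(n) = \left(\frac{9 n}{5} - 3\right) \cdot (5)^n.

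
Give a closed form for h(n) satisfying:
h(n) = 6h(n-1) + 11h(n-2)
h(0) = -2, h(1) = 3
Characteristic equation: x² - 6x - 11 = 0.
Discriminant Δ = (6)² + 4·(11) = 80.
Roots r₁,₂ = (6 ± √80)/2, so r₁ = 3 + 2 \sqrt{5}, r₂ = 3 - 2 \sqrt{5}.
General solution: h(n) = A·r₁^n + B·r₂^n.
From the initial conditions, A + B = -2 and r₁A + r₂B = 3.
Since r₁ - r₂ = √80: A = (3 - (-2)r₂)/√80 = -1 + \frac{9 \sqrt{5}}{20}, and B = -2 - A = - \frac{9 \sqrt{5}}{20} - 1.
So h(n) = \left(-1 + \frac{9 \sqrt{5}}{20}\right)\left(3 + 2 \sqrt{5}\right)^n + \left(- \frac{9 \sqrt{5}}{20} - 1\right)\left(3 - 2 \sqrt{5}\right)^n.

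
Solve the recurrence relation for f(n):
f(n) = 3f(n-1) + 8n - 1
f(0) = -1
First-order linear with linear forcing.
Homogeneous solution: f_h(n) = A·(3)^n.
Try particular f_p(n) = pn + q. Substituting:
  pn + q = 3(p(n-1) + q) + 8n - 1.
Matching the n-coefficient: p = 3p + 8 ⇒ p = -4.
Matching constants: q = -3p + 3q - 1 ⇒ q = - \frac{11}{2}.
General: f(n) = A·(3)^n - 4 n - \frac{11}{2}.
Apply f(0) = -1: A - \frac{11}{2} = -1 ⇒ A = \frac{9}{2}.
So f(n) = \frac{9 \cdot 3^{n}}{2} - 4 n - \frac{11}{2}.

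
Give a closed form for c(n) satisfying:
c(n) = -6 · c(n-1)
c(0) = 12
Pure geometric recurrence with ratio -6.
By induction c(n) = c(0) · (-6)^n = 12 \left(-6\right)^{n}.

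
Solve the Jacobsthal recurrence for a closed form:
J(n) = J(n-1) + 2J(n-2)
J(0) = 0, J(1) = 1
This is the Jacobsthal sequence.
Characteristic equation: x² - x - 2 = 0; roots r₁ = 2, r₂ = -1.
General: J(n) = A·r₁^n + B·r₂^n. Solving with J(0)=0, J(1)=1 gives A = \frac{1}{3}, B = - \frac{1}{3}.
So J(n) = - \frac{\left(-1\right)^{n}}{3} + \frac{2^{n}}{3}.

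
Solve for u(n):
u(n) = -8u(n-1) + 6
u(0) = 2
First-order linear non-homogeneous.
Homogeneous solution: u_h(n) = A·(-8)^n.
Try constant particular solution u_p = K: K = -8K + 6 ⇒ K = \frac{2}{3}.
General: u(n) = A·(-8)^n + \frac{2}{3}.
Apply u(0) = 2: A + \frac{2}{3} = 2 ⇒ A = \frac{4}{3}.
So u(n) = \frac{4 \left(-8\right)^{n}}{3} + \frac{2}{3}.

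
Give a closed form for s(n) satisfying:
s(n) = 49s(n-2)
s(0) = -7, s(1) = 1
Characteristic equation: x² - 49 = 0, which factors as (x - (7))(x - (-7)) = 0.
Roots r₁ = 7, r₂ = -7 (distinct).
General solution: s(n) = A·(7)^n + B·(-7)^n.
From s(0) = -7: A + B = -7.
From s(1) = 1: 7A - 7B = 1.
Solving: A = - \frac{24}{7}, B = - \frac{25}{7}.
So s(n) = - \frac{25 \left(-7\right)^{n}}{7} - \frac{24 \cdot 7^{n}}{7}.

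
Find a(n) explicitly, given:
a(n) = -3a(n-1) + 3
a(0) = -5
First-order linear non-homogeneous.
Homogeneous solution: a_h(n) = A·(-3)^n.
Try constant particular solution a_p = K: K = -3K + 3 ⇒ K = \frac{3}{4}.
General: a(n) = A·(-3)^n + \frac{3}{4}.
Apply a(0) = -5: A + \frac{3}{4} = -5 ⇒ A = - \frac{23}{4}.
So a(n) = \frac{3}{4} - \frac{23 \left(-3\right)^{n}}{4}.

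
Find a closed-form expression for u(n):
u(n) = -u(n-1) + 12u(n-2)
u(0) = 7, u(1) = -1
Characteristic equation: x² + x - 12 = 0, which factors as (x - (3))(x - (-4)) = 0.
Roots r₁ = 3, r₂ = -4 (distinct).
General solution: u(n) = A·(3)^n + B·(-4)^n.
From u(0) = 7: A + B = 7.
From u(1) = -1: 3A - 4B = -1.
Solving: A = \frac{27}{7}, B = \frac{22}{7}.
So u(n) = \frac{22 \left(-4\right)^{n}}{7} + \frac{27 \cdot 3^{n}}{7}.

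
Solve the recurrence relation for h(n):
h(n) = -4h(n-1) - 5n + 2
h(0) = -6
First-order linear with linear forcing.
Homogeneous solution: h_h(n) = A·(-4)^n.
Try particular h_p(n) = pn + q. Substituting:
  pn + q = -4(p(n-1) + q) - 5n + 2.
Matching the n-coefficient: p = -4p - 5 ⇒ p = -1.
Matching constants: q = 4p - 4q + 2 ⇒ q = - \frac{2}{5}.
General: h(n) = A·(-4)^n - n - \frac{2}{5}.
Apply h(0) = -6: A - \frac{2}{5} = -6 ⇒ A = - \frac{28}{5}.
So h(n) = - \frac{28 \left(-4\right)^{n}}{5} - n - \frac{2}{5}.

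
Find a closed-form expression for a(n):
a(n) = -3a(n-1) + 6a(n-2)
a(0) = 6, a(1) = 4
Characteristic equation: x² + 3x - 6 = 0.
Discriminant Δ = (-3)² + 4·(6) = 33.
Roots r₁,₂ = (-3 ± √33)/2, so r₁ = - \frac{3}{2} + \frac{\sqrt{33}}{2}, r₂ = - \frac{\sqrt{33}}{2} - \frac{3}{2}.
General solution: a(n) = A·r₁^n + B·r₂^n.
From the initial conditions, A + B = 6 and r₁A + r₂B = 4.
Since r₁ - r₂ = √33: A = (4 - (6)r₂)/√33 = \frac{13 \sqrt{33}}{33} + 3, and B = 6 - A = 3 - \frac{13 \sqrt{33}}{33}.
So a(n) = \left(\frac{13 \sqrt{33}}{33} + 3\right)\left(- \frac{3}{2} + \frac{\sqrt{33}}{2}\right)^n + \left(3 - \frac{13 \sqrt{33}}{33}\right)\left(- \frac{\sqrt{33}}{2} - \frac{3}{2}\right)^n.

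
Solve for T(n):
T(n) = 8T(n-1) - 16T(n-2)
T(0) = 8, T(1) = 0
Characteristic equation: x² - 8x + 16 = 0, which is (x - (4))².
Repeated root r = 4.
General solution: T(n) = (A + Bn)·(4)^n.
From T(0) = 8: A = 8.
From T(1) = 0: (A + B)·(4) = 0 ⇒ B = -8.
So T(n) = \left(8 - 8 n\right) \cdot (4)^n.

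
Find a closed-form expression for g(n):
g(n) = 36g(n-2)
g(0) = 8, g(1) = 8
Characteristic equation: x² - 36 = 0, which factors as (x - (-6))(x - (6)) = 0.
Roots r₁ = -6, r₂ = 6 (distinct).
General solution: g(n) = A·(-6)^n + B·(6)^n.
From g(0) = 8: A + B = 8.
From g(1) = 8: -6A + 6B = 8.
Solving: A = \frac{10}{3}, B = \frac{14}{3}.
So g(n) = \frac{10 \left(-6\right)^{n}}{3} + \frac{14 \cdot 6^{n}}{3}.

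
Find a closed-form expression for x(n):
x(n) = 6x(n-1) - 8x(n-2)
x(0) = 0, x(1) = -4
Characteristic equation: x² - 6x + 8 = 0, which factors as (x - (2))(x - (4)) = 0.
Roots r₁ = 2, r₂ = 4 (distinct).
General solution: x(n) = A·(2)^n + B·(4)^n.
From x(0) = 0: A + B = 0.
From x(1) = -4: 2A + 4B = -4.
Solving: A = 2, B = -2.
So x(n) = 2 \cdot 2^{n} - 2 \cdot 4^{n}.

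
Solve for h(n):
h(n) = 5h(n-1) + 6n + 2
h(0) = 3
First-order linear with linear forcing.
Homogeneous solution: h_h(n) = A·(5)^n.
Try particular h_p(n) = pn + q. Substituting:
  pn + q = 5(p(n-1) + q) + 6n + 2.
Matching the n-coefficient: p = 5p + 6 ⇒ p = - \frac{3}{2}.
Matching constants: q = -5p + 5q + 2 ⇒ q = - \frac{19}{8}.
General: h(n) = A·(5)^n - \frac{3 n}{2} - \frac{19}{8}.
Apply h(0) = 3: A - \frac{19}{8} = 3 ⇒ A = \frac{43}{8}.
So h(n) = \frac{43 \cdot 5^{n}}{8} - \frac{3 n}{2} - \frac{19}{8}.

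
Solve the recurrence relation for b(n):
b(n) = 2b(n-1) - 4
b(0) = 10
First-order linear non-homogeneous.
Homogeneous solution: b_h(n) = A·(2)^n.
Try constant particular solution b_p = K: K = 2K - 4 ⇒ K = 4.
General: b(n) = A·(2)^n + 4.
Apply b(0) = 10: A + 4 = 10 ⇒ A = 6.
So b(n) = 6 \cdot 2^{n} + 4.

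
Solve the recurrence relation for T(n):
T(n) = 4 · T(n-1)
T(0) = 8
Pure geometric recurrence with ratio 4.
By induction T(n) = T(0) · (4)^n = 8 \cdot 4^{n}.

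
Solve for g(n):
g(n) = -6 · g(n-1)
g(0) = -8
Pure geometric recurrence with ratio -6.
By induction g(n) = g(0) · (-6)^n = - 8 \left(-6\right)^{n}.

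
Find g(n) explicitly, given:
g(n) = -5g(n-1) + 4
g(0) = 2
First-order linear non-homogeneous.
Homogeneous solution: g_h(n) = A·(-5)^n.
Try constant particular solution g_p = K: K = -5K + 4 ⇒ K = \frac{2}{3}.
General: g(n) = A·(-5)^n + \frac{2}{3}.
Apply g(0) = 2: A + \frac{2}{3} = 2 ⇒ A = \frac{4}{3}.
So g(n) = \frac{4 \left(-5\right)^{n}}{3} + \frac{2}{3}.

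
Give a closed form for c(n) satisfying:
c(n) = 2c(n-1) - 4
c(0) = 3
First-order linear non-homogeneous.
Homogeneous solution: c_h(n) = A·(2)^n.
Try constant particular solution c_p = K: K = 2K - 4 ⇒ K = 4.
General: c(n) = A·(2)^n + 4.
Apply c(0) = 3: A + 4 = 3 ⇒ A = -1.
So c(n) = 4 - 2^{n}.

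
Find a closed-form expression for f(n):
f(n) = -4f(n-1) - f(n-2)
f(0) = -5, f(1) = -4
Characteristic equation: x² + 4x + 1 = 0.
Discriminant Δ = (-4)² + 4·(-1) = 12.
Roots r₁,₂ = (-4 ± √12)/2, so r₁ = -2 + \sqrt{3}, r₂ = -2 - \sqrt{3}.
General solution: f(n) = A·r₁^n + B·r₂^n.
From the initial conditions, A + B = -5 and r₁A + r₂B = -4.
Since r₁ - r₂ = √12: A = (-4 - (-5)r₂)/√12 = - \frac{7 \sqrt{3}}{3} - \frac{5}{2}, and B = -5 - A = - \frac{5}{2} + \frac{7 \sqrt{3}}{3}.
So f(n) = \left(- \frac{7 \sqrt{3}}{3} - \frac{5}{2}\right)\left(-2 + \sqrt{3}\right)^n + \left(- \frac{5}{2} + \frac{7 \sqrt{3}}{3}\right)\left(-2 - \sqrt{3}\right)^n.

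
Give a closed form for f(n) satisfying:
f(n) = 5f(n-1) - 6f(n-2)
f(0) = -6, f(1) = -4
Characteristic equation: x² - 5x + 6 = 0, which factors as (x - (2))(x - (3)) = 0.
Roots r₁ = 2, r₂ = 3 (distinct).
General solution: f(n) = A·(2)^n + B·(3)^n.
From f(0) = -6: A + B = -6.
From f(1) = -4: 2A + 3B = -4.
Solving: A = -14, B = 8.
So f(n) = - 14 \cdot 2^{n} + 8 \cdot 3^{n}.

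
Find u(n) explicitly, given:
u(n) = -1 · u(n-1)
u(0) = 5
Pure geometric recurrence with ratio -1.
By induction u(n) = u(0) · (-1)^n = 5 \left(-1\right)^{n}.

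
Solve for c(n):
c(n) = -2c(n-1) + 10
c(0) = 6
First-order linear non-homogeneous.
Homogeneous solution: c_h(n) = A·(-2)^n.
Try constant particular solution c_p = K: K = -2K + 10 ⇒ K = \frac{10}{3}.
General: c(n) = A·(-2)^n + \frac{10}{3}.
Apply c(0) = 6: A + \frac{10}{3} = 6 ⇒ A = \frac{8}{3}.
So c(n) = \frac{8 \left(-2\right)^{n}}{3} + \frac{10}{3}.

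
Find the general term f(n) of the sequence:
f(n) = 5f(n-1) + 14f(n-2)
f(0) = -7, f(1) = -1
Characteristic equation: x² - 5x - 14 = 0, which factors as (x - (-2))(x - (7)) = 0.
Roots r₁ = -2, r₂ = 7 (distinct).
General solution: f(n) = A·(-2)^n + B·(7)^n.
From f(0) = -7: A + B = -7.
From f(1) = -1: -2A + 7B = -1.
Solving: A = - \frac{16}{3}, B = - \frac{5}{3}.
So f(n) = - \frac{16 \left(-2\right)^{n}}{3} - \frac{5 \cdot 7^{n}}{3}.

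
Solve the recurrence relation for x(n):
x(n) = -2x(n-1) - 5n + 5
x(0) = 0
First-order linear with linear forcing.
Homogeneous solution: x_h(n) = A·(-2)^n.
Try particular x_p(n) = pn + q. Substituting:
  pn + q = -2(p(n-1) + q) - 5n + 5.
Matching the n-coefficient: p = -2p - 5 ⇒ p = - \frac{5}{3}.
Matching constants: q = 2p - 2q + 5 ⇒ q = \frac{5}{9}.
General: x(n) = A·(-2)^n - \frac{5 n}{3} + \frac{5}{9}.
Apply x(0) = 0: A + \frac{5}{9} = 0 ⇒ A = - \frac{5}{9}.
So x(n) = - \frac{5 \left(-2\right)^{n}}{9} - \frac{5 n}{3} + \frac{5}{9}.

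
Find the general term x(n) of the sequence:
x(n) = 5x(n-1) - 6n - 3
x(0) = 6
First-order linear with linear forcing.
Homogeneous solution: x_h(n) = A·(5)^n.
Try particular x_p(n) = pn + q. Substituting:
  pn + q = 5(p(n-1) + q) - 6n - 3.
Matching the n-coefficient: p = 5p - 6 ⇒ p = \frac{3}{2}.
Matching constants: q = -5p + 5q - 3 ⇒ q = \frac{21}{8}.
General: x(n) = A·(5)^n + \frac{3 n}{2} + \frac{21}{8}.
Apply x(0) = 6: A + \frac{21}{8} = 6 ⇒ A = \frac{27}{8}.
So x(n) = \frac{27 \cdot 5^{n}}{8} + \frac{3 n}{2} + \frac{21}{8}.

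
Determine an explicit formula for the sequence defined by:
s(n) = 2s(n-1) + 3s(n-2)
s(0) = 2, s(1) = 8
Characteristic equation: x² - 2x - 3 = 0, which factors as (x - (3))(x - (-1)) = 0.
Roots r₁ = 3, r₂ = -1 (distinct).
General solution: s(n) = A·(3)^n + B·(-1)^n.
From s(0) = 2: A + B = 2.
From s(1) = 8: 3A - B = 8.
Solving: A = \frac{5}{2}, B = - \frac{1}{2}.
So s(n) = - \frac{\left(-1\right)^{n}}{2} + \frac{5 \cdot 3^{n}}{2}.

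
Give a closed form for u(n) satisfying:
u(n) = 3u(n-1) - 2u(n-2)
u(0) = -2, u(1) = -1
Characteristic equation: x² - 3x + 2 = 0, which factors as (x - (1))(x - (2)) = 0.
Roots r₁ = 1, r₂ = 2 (distinct).
General solution: u(n) = A·(1)^n + B·(2)^n.
From u(0) = -2: A + B = -2.
From u(1) = -1: A + 2B = -1.
Solving: A = -3, B = 1.
So u(n) = 2^{n} - 3.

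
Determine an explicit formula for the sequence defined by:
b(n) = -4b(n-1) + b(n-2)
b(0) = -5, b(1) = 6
Characteristic equation: x² + 4x - 1 = 0.
Discriminant Δ = (-4)² + 4·(1) = 20.
Roots r₁,₂ = (-4 ± √20)/2, so r₁ = -2 + \sqrt{5}, r₂ = - \sqrt{5} - 2.
General solution: b(n) = A·r₁^n + B·r₂^n.
From the initial conditions, A + B = -5 and r₁A + r₂B = 6.
Since r₁ - r₂ = √20: A = (6 - (-5)r₂)/√20 = - \frac{5}{2} - \frac{2 \sqrt{5}}{5}, and B = -5 - A = - \frac{5}{2} + \frac{2 \sqrt{5}}{5}.
So b(n) = \left(- \frac{5}{2} - \frac{2 \sqrt{5}}{5}\right)\left(-2 + \sqrt{5}\right)^n + \left(- \frac{5}{2} + \frac{2 \sqrt{5}}{5}\right)\left(- \sqrt{5} - 2\right)^n.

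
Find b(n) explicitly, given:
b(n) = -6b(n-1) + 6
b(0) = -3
First-order linear non-homogeneous.
Homogeneous solution: b_h(n) = A·(-6)^n.
Try constant particular solution b_p = K: K = -6K + 6 ⇒ K = \frac{6}{7}.
General: b(n) = A·(-6)^n + \frac{6}{7}.
Apply b(0) = -3: A + \frac{6}{7} = -3 ⇒ A = - \frac{27}{7}.
So b(n) = \frac{6}{7} - \frac{27 \left(-6\right)^{n}}{7}.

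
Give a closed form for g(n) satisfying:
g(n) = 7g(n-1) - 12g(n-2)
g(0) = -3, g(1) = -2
Characteristic equation: x² - 7x + 12 = 0, which factors as (x - (3))(x - (4)) = 0.
Roots r₁ = 3, r₂ = 4 (distinct).
General solution: g(n) = A·(3)^n + B·(4)^n.
From g(0) = -3: A + B = -3.
From g(1) = -2: 3A + 4B = -2.
Solving: A = -10, B = 7.
So g(n) = - 10 \cdot 3^{n} + 7 \cdot 4^{n}.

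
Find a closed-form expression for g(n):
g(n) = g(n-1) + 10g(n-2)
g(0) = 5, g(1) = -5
Characteristic equation: x² - x - 10 = 0.
Discriminant Δ = (1)² + 4·(10) = 41.
Roots r₁,₂ = (1 ± √41)/2, so r₁ = \frac{1}{2} + \frac{\sqrt{41}}{2}, r₂ = \frac{1}{2} - \frac{\sqrt{41}}{2}.
General solution: g(n) = A·r₁^n + B·r₂^n.
From the initial conditions, A + B = 5 and r₁A + r₂B = -5.
Since r₁ - r₂ = √41: A = (-5 - (5)r₂)/√41 = \frac{5}{2} - \frac{15 \sqrt{41}}{82}, and B = 5 - A = \frac{15 \sqrt{41}}{82} + \frac{5}{2}.
So g(n) = \left(\frac{5}{2} - \frac{15 \sqrt{41}}{82}\right)\left(\frac{1}{2} + \frac{\sqrt{41}}{2}\right)^n + \left(\frac{15 \sqrt{41}}{82} + \frac{5}{2}\right)\left(\frac{1}{2} - \frac{\sqrt{41}}{2}\right)^n.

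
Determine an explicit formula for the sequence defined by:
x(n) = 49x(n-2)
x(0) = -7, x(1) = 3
Characteristic equation: x² - 49 = 0, which factors as (x - (-7))(x - (7)) = 0.
Roots r₁ = -7, r₂ = 7 (distinct).
General solution: x(n) = A·(-7)^n + B·(7)^n.
From x(0) = -7: A + B = -7.
From x(1) = 3: -7A + 7B = 3.
Solving: A = - \frac{26}{7}, B = - \frac{23}{7}.
So x(n) = - \frac{26 \left(-7\right)^{n}}{7} - \frac{23 \cdot 7^{n}}{7}.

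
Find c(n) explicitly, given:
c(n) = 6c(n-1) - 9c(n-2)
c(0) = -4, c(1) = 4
Characteristic equation: x² - 6x + 9 = 0, which is (x - (3))².
Repeated root r = 3.
General solution: c(n) = (A + Bn)·(3)^n.
From c(0) = -4: A = -4.
From c(1) = 4: (A + B)·(3) = 4 ⇒ B = \frac{16}{3}.
So c(n) = \left(\frac{16 n}{3} - 4\right) \cdot (3)^n.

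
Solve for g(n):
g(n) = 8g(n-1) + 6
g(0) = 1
First-order linear non-homogeneous.
Homogeneous solution: g_h(n) = A·(8)^n.
Try constant particular solution g_p = K: K = 8K + 6 ⇒ K = - \frac{6}{7}.
General: g(n) = A·(8)^n - \frac{6}{7}.
Apply g(0) = 1: A - \frac{6}{7} = 1 ⇒ A = \frac{13}{7}.
So g(n) = \frac{13 \cdot 8^{n}}{7} - \frac{6}{7}.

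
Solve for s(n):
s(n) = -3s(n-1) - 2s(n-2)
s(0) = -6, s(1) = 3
Characteristic equation: x² + 3x + 2 = 0, which factors as (x - (-2))(x - (-1)) = 0.
Roots r₁ = -2, r₂ = -1 (distinct).
General solution: s(n) = A·(-2)^n + B·(-1)^n.
From s(0) = -6: A + B = -6.
From s(1) = 3: -2A - B = 3.
Solving: A = 3, B = -9.
So s(n) = - 9 \left(-1\right)^{n} + 3 \left(-2\right)^{n}.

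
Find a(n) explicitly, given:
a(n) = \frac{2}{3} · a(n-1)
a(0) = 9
Pure geometric recurrence with ratio \frac{2}{3}.
By induction a(n) = a(0) · (\frac{2}{3})^n = 9 \left(\frac{2}{3}\right)^{n}.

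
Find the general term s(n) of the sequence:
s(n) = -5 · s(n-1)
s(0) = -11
Pure geometric recurrence with ratio -5.
By induction s(n) = s(0) · (-5)^n = - 11 \left(-5\right)^{n}.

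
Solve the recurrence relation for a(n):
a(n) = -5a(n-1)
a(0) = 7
This is a homogeneous first-order recurrence with ratio -5.
By induction a(n) = a(0) · (-5)^n = 7 \left(-5\right)^{n}.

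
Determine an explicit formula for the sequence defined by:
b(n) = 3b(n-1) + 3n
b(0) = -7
First-order linear with linear forcing.
Homogeneous solution: b_h(n) = A·(3)^n.
Try particular b_p(n) = pn + q. Substituting:
  pn + q = 3(p(n-1) + q) + 3n.
Matching the n-coefficient: p = 3p + 3 ⇒ p = - \frac{3}{2}.
Matching constants: q = -3p + 3q ⇒ q = - \frac{9}{4}.
General: b(n) = A·(3)^n - \frac{3 n}{2} - \frac{9}{4}.
Apply b(0) = -7: A - \frac{9}{4} = -7 ⇒ A = - \frac{19}{4}.
So b(n) = - \frac{19 \cdot 3^{n}}{4} - \frac{3 n}{2} - \frac{9}{4}.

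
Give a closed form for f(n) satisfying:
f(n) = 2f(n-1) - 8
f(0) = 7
First-order linear non-homogeneous.
Homogeneous solution: f_h(n) = A·(2)^n.
Try constant particular solution f_p = K: K = 2K - 8 ⇒ K = 8.
General: f(n) = A·(2)^n + 8.
Apply f(0) = 7: A + 8 = 7 ⇒ A = -1.
So f(n) = 8 - 2^{n}.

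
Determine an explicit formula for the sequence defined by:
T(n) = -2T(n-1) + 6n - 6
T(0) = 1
First-order linear with linear forcing.
Homogeneous solution: T_h(n) = A·(-2)^n.
Try particular T_p(n) = pn + q. Substituting:
  pn + q = -2(p(n-1) + q) + 6n - 6.
Matching the n-coefficient: p = -2p + 6 ⇒ p = 2.
Matching constants: q = 2p - 2q - 6 ⇒ q = - \frac{2}{3}.
General: T(n) = A·(-2)^n + 2 n - \frac{2}{3}.
Apply T(0) = 1: A - \frac{2}{3} = 1 ⇒ A = \frac{5}{3}.
So T(n) = \frac{5 \left(-2\right)^{n}}{3} + 2 n - \frac{2}{3}.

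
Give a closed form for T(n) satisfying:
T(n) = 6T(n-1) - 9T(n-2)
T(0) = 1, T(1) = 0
Characteristic equation: x² - 6x + 9 = 0, which is (x - (3))².
Repeated root r = 3.
General solution: T(n) = (A + Bn)·(3)^n.
From T(0) = 1: A = 1.
From T(1) = 0: (A + B)·(3) = 0 ⇒ B = -1.
So T(n) = \left(1 - n\right) \cdot (3)^n.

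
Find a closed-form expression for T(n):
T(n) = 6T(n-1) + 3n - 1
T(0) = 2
First-order linear with linear forcing.
Homogeneous solution: T_h(n) = A·(6)^n.
Try particular T_p(n) = pn + q. Substituting:
  pn + q = 6(p(n-1) + q) + 3n - 1.
Matching the n-coefficient: p = 6p + 3 ⇒ p = - \frac{3}{5}.
Matching constants: q = -6p + 6q - 1 ⇒ q = - \frac{13}{25}.
General: T(n) = A·(6)^n - \frac{3 n}{5} - \frac{13}{25}.
Apply T(0) = 2: A - \frac{13}{25} = 2 ⇒ A = \frac{63}{25}.
So T(n) = \frac{63 \cdot 6^{n}}{25} - \frac{3 n}{5} - \frac{13}{25}.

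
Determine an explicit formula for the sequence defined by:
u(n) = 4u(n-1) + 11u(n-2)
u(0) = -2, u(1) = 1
Characteristic equation: x² - 4x - 11 = 0.
Discriminant Δ = (4)² + 4·(11) = 60.
Roots r₁,₂ = (4 ± √60)/2, so r₁ = 2 + \sqrt{15}, r₂ = 2 - \sqrt{15}.
General solution: u(n) = A·r₁^n + B·r₂^n.
From the initial conditions, A + B = -2 and r₁A + r₂B = 1.
Since r₁ - r₂ = √60: A = (1 - (-2)r₂)/√60 = -1 + \frac{\sqrt{15}}{6}, and B = -2 - A = -1 - \frac{\sqrt{15}}{6}.
So u(n) = \left(-1 + \frac{\sqrt{15}}{6}\right)\left(2 + \sqrt{15}\right)^n + \left(-1 - \frac{\sqrt{15}}{6}\right)\left(2 - \sqrt{15}\right)^n.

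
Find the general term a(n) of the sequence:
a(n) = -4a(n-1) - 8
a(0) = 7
First-order linear non-homogeneous.
Homogeneous solution: a_h(n) = A·(-4)^n.
Try constant particular solution a_p = K: K = -4K - 8 ⇒ K = - \frac{8}{5}.
General: a(n) = A·(-4)^n - \frac{8}{5}.
Apply a(0) = 7: A - \frac{8}{5} = 7 ⇒ A = \frac{43}{5}.
So a(n) = \frac{43 \left(-4\right)^{n}}{5} - \frac{8}{5}.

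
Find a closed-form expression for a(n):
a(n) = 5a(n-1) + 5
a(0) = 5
First-order linear non-homogeneous.
Homogeneous solution: a_h(n) = A·(5)^n.
Try constant particular solution a_p = K: K = 5K + 5 ⇒ K = - \frac{5}{4}.
General: a(n) = A·(5)^n - \frac{5}{4}.
Apply a(0) = 5: A - \frac{5}{4} = 5 ⇒ A = \frac{25}{4}.
So a(n) = \frac{25 \cdot 5^{n}}{4} - \frac{5}{4}.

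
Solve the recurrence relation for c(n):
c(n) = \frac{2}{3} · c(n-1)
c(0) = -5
Pure geometric recurrence with ratio \frac{2}{3}.
By induction c(n) = c(0) · (\frac{2}{3})^n = - 5 \left(\frac{2}{3}\right)^{n}.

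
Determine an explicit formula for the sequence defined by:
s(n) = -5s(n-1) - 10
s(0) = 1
First-order linear non-homogeneous.
Homogeneous solution: s_h(n) = A·(-5)^n.
Try constant particular solution s_p = K: K = -5K - 10 ⇒ K = - \frac{5}{3}.
General: s(n) = A·(-5)^n - \frac{5}{3}.
Apply s(0) = 1: A - \frac{5}{3} = 1 ⇒ A = \frac{8}{3}.
So s(n) = \frac{8 \left(-5\right)^{n}}{3} - \frac{5}{3}.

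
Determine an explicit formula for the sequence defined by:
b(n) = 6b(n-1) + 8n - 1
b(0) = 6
First-order linear with linear forcing.
Homogeneous solution: b_h(n) = A·(6)^n.
Try particular b_p(n) = pn + q. Substituting:
  pn + q = 6(p(n-1) + q) + 8n - 1.
Matching the n-coefficient: p = 6p + 8 ⇒ p = - \frac{8}{5}.
Matching constants: q = -6p + 6q - 1 ⇒ q = - \frac{43}{25}.
General: b(n) = A·(6)^n - \frac{8 n}{5} - \frac{43}{25}.
Apply b(0) = 6: A - \frac{43}{25} = 6 ⇒ A = \frac{193}{25}.
So b(n) = \frac{193 \cdot 6^{n}}{25} - \frac{8 n}{5} - \frac{43}{25}.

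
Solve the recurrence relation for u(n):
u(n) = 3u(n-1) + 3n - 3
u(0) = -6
First-order linear with linear forcing.
Homogeneous solution: u_h(n) = A·(3)^n.
Try particular u_p(n) = pn + q. Substituting:
  pn + q = 3(p(n-1) + q) + 3n - 3.
Matching the n-coefficient: p = 3p + 3 ⇒ p = - \frac{3}{2}.
Matching constants: q = -3p + 3q - 3 ⇒ q = - \frac{3}{4}.
General: u(n) = A·(3)^n - \frac{3 n}{2} - \frac{3}{4}.
Apply u(0) = -6: A - \frac{3}{4} = -6 ⇒ A = - \frac{21}{4}.
So u(n) = - \frac{21 \cdot 3^{n}}{4} - \frac{3 n}{2} - \frac{3}{4}.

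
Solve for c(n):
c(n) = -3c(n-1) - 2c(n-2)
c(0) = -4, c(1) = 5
Characteristic equation: x² + 3x + 2 = 0, which factors as (x - (-2))(x - (-1)) = 0.
Roots r₁ = -2, r₂ = -1 (distinct).
General solution: c(n) = A·(-2)^n + B·(-1)^n.
From c(0) = -4: A + B = -4.
From c(1) = 5: -2A - B = 5.
Solving: A = -1, B = -3.
So c(n) = - 3 \left(-1\right)^{n} - \left(-2\right)^{n}.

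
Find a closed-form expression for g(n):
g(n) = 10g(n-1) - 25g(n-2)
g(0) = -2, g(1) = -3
Characteristic equation: x² - 10x + 25 = 0, which is (x - (5))².
Repeated root r = 5.
General solution: g(n) = (A + Bn)·(5)^n.
From g(0) = -2: A = -2.
From g(1) = -3: (A + B)·(5) = -3 ⇒ B = \frac{7}{5}.
So g(n) = \left(\frac{7 n}{5} - 2\right) \cdot (5)^n.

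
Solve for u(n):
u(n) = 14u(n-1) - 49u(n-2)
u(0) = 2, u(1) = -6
Characteristic equation: x² - 14x + 49 = 0, which is (x - (7))².
Repeated root r = 7.
General solution: u(n) = (A + Bn)·(7)^n.
From u(0) = 2: A = 2.
From u(1) = -6: (A + B)·(7) = -6 ⇒ B = - \frac{20}{7}.
So u(n) = \left(2 - \frac{20 n}{7}\right) \cdot (7)^n.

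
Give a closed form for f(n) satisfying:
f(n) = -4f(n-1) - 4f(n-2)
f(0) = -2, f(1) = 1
Characteristic equation: x² + 4x + 4 = 0, which is (x - (-2))².
Repeated root r = -2.
General solution: f(n) = (A + Bn)·(-2)^n.
From f(0) = -2: A = -2.
From f(1) = 1: (A + B)·(-2) = 1 ⇒ B = \frac{3}{2}.
So f(n) = \left(\frac{3 n}{2} - 2\right) \cdot (-2)^n.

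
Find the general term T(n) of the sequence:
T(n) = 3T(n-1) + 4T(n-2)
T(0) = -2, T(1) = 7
Characteristic equation: x² - 3x - 4 = 0, which factors as (x - (4))(x - (-1)) = 0.
Roots r₁ = 4, r₂ = -1 (distinct).
General solution: T(n) = A·(4)^n + B·(-1)^n.
From T(0) = -2: A + B = -2.
From T(1) = 7: 4A - B = 7.
Solving: A = 1, B = -3.
So T(n) = - 3 \left(-1\right)^{n} + 4^{n}.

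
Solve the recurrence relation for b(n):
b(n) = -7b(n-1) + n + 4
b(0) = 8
First-order linear with linear forcing.
Homogeneous solution: b_h(n) = A·(-7)^n.
Try particular b_p(n) = pn + q. Substituting:
  pn + q = -7(p(n-1) + q) + n + 4.
Matching the n-coefficient: p = -7p + 1 ⇒ p = \frac{1}{8}.
Matching constants: q = 7p - 7q + 4 ⇒ q = \frac{39}{64}.
General: b(n) = A·(-7)^n + \frac{n}{8} + \frac{39}{64}.
Apply b(0) = 8: A + \frac{39}{64} = 8 ⇒ A = \frac{473}{64}.
So b(n) = \frac{473 \left(-7\right)^{n}}{64} + \frac{n}{8} + \frac{39}{64}.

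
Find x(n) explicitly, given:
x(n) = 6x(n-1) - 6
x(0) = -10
First-order linear non-homogeneous.
Homogeneous solution: x_h(n) = A·(6)^n.
Try constant particular solution x_p = K: K = 6K - 6 ⇒ K = \frac{6}{5}.
General: x(n) = A·(6)^n + \frac{6}{5}.
Apply x(0) = -10: A + \frac{6}{5} = -10 ⇒ A = - \frac{56}{5}.
So x(n) = \frac{6}{5} - \frac{56 \cdot 6^{n}}{5}.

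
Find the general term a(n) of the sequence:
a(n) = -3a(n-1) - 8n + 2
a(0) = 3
First-order linear with linear forcing.
Homogeneous solution: a_h(n) = A·(-3)^n.
Try particular a_p(n) = pn + q. Substituting:
  pn + q = -3(p(n-1) + q) - 8n + 2.
Matching the n-coefficient: p = -3p - 8 ⇒ p = -2.
Matching constants: q = 3p - 3q + 2 ⇒ q = -1.
General: a(n) = A·(-3)^n - 2 n - 1.
Apply a(0) = 3: A - 1 = 3 ⇒ A = 4.
So a(n) = 4 \left(-3\right)^{n} - 2 n - 1.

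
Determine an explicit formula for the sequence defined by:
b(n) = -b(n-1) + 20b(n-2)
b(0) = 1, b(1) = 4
Characteristic equation: x² + x - 20 = 0, which factors as (x - (-5))(x - (4)) = 0.
Roots r₁ = -5, r₂ = 4 (distinct).
General solution: b(n) = A·(-5)^n + B·(4)^n.
From b(0) = 1: A + B = 1.
From b(1) = 4: -5A + 4B = 4.
Solving: A = 0, B = 1.
So b(n) = 4^{n}.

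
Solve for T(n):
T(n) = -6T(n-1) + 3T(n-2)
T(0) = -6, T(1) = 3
Characteristic equation: x² + 6x - 3 = 0.
Discriminant Δ = (-6)² + 4·(3) = 48.
Roots r₁,₂ = (-6 ± √48)/2, so r₁ = -3 + 2 \sqrt{3}, r₂ = - 2 \sqrt{3} - 3.
General solution: T(n) = A·r₁^n + B·r₂^n.
From the initial conditions, A + B = -6 and r₁A + r₂B = 3.
Since r₁ - r₂ = √48: A = (3 - (-6)r₂)/√48 = -3 - \frac{5 \sqrt{3}}{4}, and B = -6 - A = -3 + \frac{5 \sqrt{3}}{4}.
So T(n) = \left(-3 - \frac{5 \sqrt{3}}{4}\right)\left(-3 + 2 \sqrt{3}\right)^n + \left(-3 + \frac{5 \sqrt{3}}{4}\right)\left(- 2 \sqrt{3} - 3\right)^n.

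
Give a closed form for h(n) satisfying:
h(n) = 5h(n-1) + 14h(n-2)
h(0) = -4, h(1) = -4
Characteristic equation: x² - 5x - 14 = 0, which factors as (x - (-2))(x - (7)) = 0.
Roots r₁ = -2, r₂ = 7 (distinct).
General solution: h(n) = A·(-2)^n + B·(7)^n.
From h(0) = -4: A + B = -4.
From h(1) = -4: -2A + 7B = -4.
Solving: A = - \frac{8}{3}, B = - \frac{4}{3}.
So h(n) = - \frac{8 \left(-2\right)^{n}}{3} - \frac{4 \cdot 7^{n}}{3}.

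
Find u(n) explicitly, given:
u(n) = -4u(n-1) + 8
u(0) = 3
First-order linear non-homogeneous.
Homogeneous solution: u_h(n) = A·(-4)^n.
Try constant particular solution u_p = K: K = -4K + 8 ⇒ K = \frac{8}{5}.
General: u(n) = A·(-4)^n + \frac{8}{5}.
Apply u(0) = 3: A + \frac{8}{5} = 3 ⇒ A = \frac{7}{5}.
So u(n) = \frac{7 \left(-4\right)^{n}}{5} + \frac{8}{5}.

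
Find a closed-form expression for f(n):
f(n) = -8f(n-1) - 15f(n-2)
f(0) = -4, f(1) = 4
Characteristic equation: x² + 8x + 15 = 0, which factors as (x - (-3))(x - (-5)) = 0.
Roots r₁ = -3, r₂ = -5 (distinct).
General solution: f(n) = A·(-3)^n + B·(-5)^n.
From f(0) = -4: A + B = -4.
From f(1) = 4: -3A - 5B = 4.
Solving: A = -8, B = 4.
So f(n) = - 8 \left(-3\right)^{n} + 4 \left(-5\right)^{n}.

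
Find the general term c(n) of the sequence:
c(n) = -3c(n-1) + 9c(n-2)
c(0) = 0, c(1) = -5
Characteristic equation: x² + 3x - 9 = 0.
Discriminant Δ = (-3)² + 4·(9) = 45.
Roots r₁,₂ = (-3 ± √45)/2, so r₁ = - \frac{3}{2} + \frac{3 \sqrt{5}}{2}, r₂ = - \frac{3 \sqrt{5}}{2} - \frac{3}{2}.
General solution: c(n) = A·r₁^n + B·r₂^n.
From the initial conditions, A + B = 0 and r₁A + r₂B = -5.
Since r₁ - r₂ = √45: A = (-5 - (0)r₂)/√45 = - \frac{\sqrt{5}}{3}, and B = 0 - A = \frac{\sqrt{5}}{3}.
So c(n) = \left(- \frac{\sqrt{5}}{3}\right)\left(- \frac{3}{2} + \frac{3 \sqrt{5}}{2}\right)^n + \left(\frac{\sqrt{5}}{3}\right)\left(- \frac{3 \sqrt{5}}{2} - \frac{3}{2}\right)^n.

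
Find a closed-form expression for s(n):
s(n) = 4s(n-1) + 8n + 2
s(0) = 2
First-order linear with linear forcing.
Homogeneous solution: s_h(n) = A·(4)^n.
Try particular s_p(n) = pn + q. Substituting:
  pn + q = 4(p(n-1) + q) + 8n + 2.
Matching the n-coefficient: p = 4p + 8 ⇒ p = - \frac{8}{3}.
Matching constants: q = -4p + 4q + 2 ⇒ q = - \frac{38}{9}.
General: s(n) = A·(4)^n - \frac{8 n}{3} - \frac{38}{9}.
Apply s(0) = 2: A - \frac{38}{9} = 2 ⇒ A = \frac{56}{9}.
So s(n) = \frac{56 \cdot 4^{n}}{9} - \frac{8 n}{3} - \frac{38}{9}.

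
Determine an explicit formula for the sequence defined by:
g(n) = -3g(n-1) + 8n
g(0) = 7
First-order linear with linear forcing.
Homogeneous solution: g_h(n) = A·(-3)^n.
Try particular g_p(n) = pn + q. Substituting:
  pn + q = -3(p(n-1) + q) + 8n.
Matching the n-coefficient: p = -3p + 8 ⇒ p = 2.
Matching constants: q = 3p - 3q ⇒ q = \frac{3}{2}.
General: g(n) = A·(-3)^n + 2 n + \frac{3}{2}.
Apply g(0) = 7: A + \frac{3}{2} = 7 ⇒ A = \frac{11}{2}.
So g(n) = \frac{11 \left(-3\right)^{n}}{2} + 2 n + \frac{3}{2}.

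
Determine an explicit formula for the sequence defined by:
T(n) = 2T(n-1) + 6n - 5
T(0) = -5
First-order linear with linear forcing.
Homogeneous solution: T_h(n) = A·(2)^n.
Try particular T_p(n) = pn + q. Substituting:
  pn + q = 2(p(n-1) + q) + 6n - 5.
Matching the n-coefficient: p = 2p + 6 ⇒ p = -6.
Matching constants: q = -2p + 2q - 5 ⇒ q = -7.
General: T(n) = A·(2)^n - 6 n - 7.
Apply T(0) = -5: A - 7 = -5 ⇒ A = 2.
So T(n) = 2 \cdot 2^{n} - 6 n - 7.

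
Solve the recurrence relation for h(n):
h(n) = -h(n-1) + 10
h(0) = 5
First-order linear non-homogeneous.
Homogeneous solution: h_h(n) = A·(-1)^n.
Try constant particular solution h_p = K: K = -K + 10 ⇒ K = 5.
General: h(n) = A·(-1)^n + 5.
Apply h(0) = 5: A + 5 = 5 ⇒ A = 0.
So h(n) = 5.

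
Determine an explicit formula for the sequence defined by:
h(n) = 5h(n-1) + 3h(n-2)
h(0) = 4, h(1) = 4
Characteristic equation: x² - 5x - 3 = 0.
Discriminant Δ = (5)² + 4·(3) = 37.
Roots r₁,₂ = (5 ± √37)/2, so r₁ = \frac{5}{2} + \frac{\sqrt{37}}{2}, r₂ = \frac{5}{2} - \frac{\sqrt{37}}{2}.
General solution: h(n) = A·r₁^n + B·r₂^n.
From the initial conditions, A + B = 4 and r₁A + r₂B = 4.
Since r₁ - r₂ = √37: A = (4 - (4)r₂)/√37 = 2 - \frac{6 \sqrt{37}}{37}, and B = 4 - A = \frac{6 \sqrt{37}}{37} + 2.
So h(n) = \left(2 - \frac{6 \sqrt{37}}{37}\right)\left(\frac{5}{2} + \frac{\sqrt{37}}{2}\right)^n + \left(\frac{6 \sqrt{37}}{37} + 2\right)\left(\frac{5}{2} - \frac{\sqrt{37}}{2}\right)^n.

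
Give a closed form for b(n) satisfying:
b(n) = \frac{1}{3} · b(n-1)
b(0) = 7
Pure geometric recurrence with ratio \frac{1}{3}.
By induction b(n) = b(0) · (\frac{1}{3})^n = 7 \cdot 3^{- n}.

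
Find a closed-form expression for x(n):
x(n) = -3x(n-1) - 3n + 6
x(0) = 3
First-order linear with linear forcing.
Homogeneous solution: x_h(n) = A·(-3)^n.
Try particular x_p(n) = pn + q. Substituting:
  pn + q = -3(p(n-1) + q) - 3n + 6.
Matching the n-coefficient: p = -3p - 3 ⇒ p = - \frac{3}{4}.
Matching constants: q = 3p - 3q + 6 ⇒ q = \frac{15}{16}.
General: x(n) = A·(-3)^n - \frac{3 n}{4} + \frac{15}{16}.
Apply x(0) = 3: A + \frac{15}{16} = 3 ⇒ A = \frac{33}{16}.
So x(n) = \frac{33 \left(-3\right)^{n}}{16} - \frac{3 n}{4} + \frac{15}{16}.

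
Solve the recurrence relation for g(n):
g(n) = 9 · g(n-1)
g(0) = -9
Pure geometric recurrence with ratio 9.
By induction g(n) = g(0) · (9)^n = - 9 \cdot 9^{n}.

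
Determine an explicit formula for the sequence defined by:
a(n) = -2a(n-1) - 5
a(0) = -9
First-order linear non-homogeneous.
Homogeneous solution: a_h(n) = A·(-2)^n.
Try constant particular solution a_p = K: K = -2K - 5 ⇒ K = - \frac{5}{3}.
General: a(n) = A·(-2)^n - \frac{5}{3}.
Apply a(0) = -9: A - \frac{5}{3} = -9 ⇒ A = - \frac{22}{3}.
So a(n) = - \frac{22 \left(-2\right)^{n}}{3} - \frac{5}{3}.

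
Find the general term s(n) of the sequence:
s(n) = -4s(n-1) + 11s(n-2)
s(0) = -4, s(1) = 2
Characteristic equation: x² + 4x - 11 = 0.
Discriminant Δ = (-4)² + 4·(11) = 60.
Roots r₁,₂ = (-4 ± √60)/2, so r₁ = -2 + \sqrt{15}, r₂ = - \sqrt{15} - 2.
General solution: s(n) = A·r₁^n + B·r₂^n.
From the initial conditions, A + B = -4 and r₁A + r₂B = 2.
Since r₁ - r₂ = √60: A = (2 - (-4)r₂)/√60 = -2 - \frac{\sqrt{15}}{5}, and B = -4 - A = -2 + \frac{\sqrt{15}}{5}.
So s(n) = \left(-2 - \frac{\sqrt{15}}{5}\right)\left(-2 + \sqrt{15}\right)^n + \left(-2 + \frac{\sqrt{15}}{5}\right)\left(- \sqrt{15} - 2\right)^n.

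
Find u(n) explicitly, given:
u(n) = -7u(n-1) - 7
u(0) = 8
First-order linear non-homogeneous.
Homogeneous solution: u_h(n) = A·(-7)^n.
Try constant particular solution u_p = K: K = -7K - 7 ⇒ K = - \frac{7}{8}.
General: u(n) = A·(-7)^n - \frac{7}{8}.
Apply u(0) = 8: A - \frac{7}{8} = 8 ⇒ A = \frac{71}{8}.
So u(n) = \frac{71 \left(-7\right)^{n}}{8} - \frac{7}{8}.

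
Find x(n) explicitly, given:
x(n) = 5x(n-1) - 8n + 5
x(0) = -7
First-order linear with linear forcing.
Homogeneous solution: x_h(n) = A·(5)^n.
Try particular x_p(n) = pn + q. Substituting:
  pn + q = 5(p(n-1) + q) - 8n + 5.
Matching the n-coefficient: p = 5p - 8 ⇒ p = 2.
Matching constants: q = -5p + 5q + 5 ⇒ q = \frac{5}{4}.
General: x(n) = A·(5)^n + 2 n + \frac{5}{4}.
Apply x(0) = -7: A + \frac{5}{4} = -7 ⇒ A = - \frac{33}{4}.
So x(n) = - \frac{33 \cdot 5^{n}}{4} + 2 n + \frac{5}{4}.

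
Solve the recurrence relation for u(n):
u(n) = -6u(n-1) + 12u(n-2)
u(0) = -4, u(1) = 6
Characteristic equation: x² + 6x - 12 = 0.
Discriminant Δ = (-6)² + 4·(12) = 84.
Roots r₁,₂ = (-6 ± √84)/2, so r₁ = -3 + \sqrt{21}, r₂ = - \sqrt{21} - 3.
General solution: u(n) = A·r₁^n + B·r₂^n.
From the initial conditions, A + B = -4 and r₁A + r₂B = 6.
Since r₁ - r₂ = √84: A = (6 - (-4)r₂)/√84 = -2 - \frac{\sqrt{21}}{7}, and B = -4 - A = -2 + \frac{\sqrt{21}}{7}.
So u(n) = \left(-2 - \frac{\sqrt{21}}{7}\right)\left(-3 + \sqrt{21}\right)^n + \left(-2 + \frac{\sqrt{21}}{7}\right)\left(- \sqrt{21} - 3\right)^n.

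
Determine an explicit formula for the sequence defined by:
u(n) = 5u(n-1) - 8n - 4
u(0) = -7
First-order linear with linear forcing.
Homogeneous solution: u_h(n) = A·(5)^n.
Try particular u_p(n) = pn + q. Substituting:
  pn + q = 5(p(n-1) + q) - 8n - 4.
Matching the n-coefficient: p = 5p - 8 ⇒ p = 2.
Matching constants: q = -5p + 5q - 4 ⇒ q = \frac{7}{2}.
General: u(n) = A·(5)^n + 2 n + \frac{7}{2}.
Apply u(0) = -7: A + \frac{7}{2} = -7 ⇒ A = - \frac{21}{2}.
So u(n) = - \frac{21 \cdot 5^{n}}{2} + 2 n + \frac{7}{2}.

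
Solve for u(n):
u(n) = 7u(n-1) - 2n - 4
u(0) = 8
First-order linear with linear forcing.
Homogeneous solution: u_h(n) = A·(7)^n.
Try particular u_p(n) = pn + q. Substituting:
  pn + q = 7(p(n-1) + q) - 2n - 4.
Matching the n-coefficient: p = 7p - 2 ⇒ p = \frac{1}{3}.
Matching constants: q = -7p + 7q - 4 ⇒ q = \frac{19}{18}.
General: u(n) = A·(7)^n + \frac{n}{3} + \frac{19}{18}.
Apply u(0) = 8: A + \frac{19}{18} = 8 ⇒ A = \frac{125}{18}.
So u(n) = \frac{125 \cdot 7^{n}}{18} + \frac{n}{3} + \frac{19}{18}.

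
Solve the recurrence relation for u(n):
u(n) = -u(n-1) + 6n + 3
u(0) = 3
First-order linear with linear forcing.
Homogeneous solution: u_h(n) = A·(-1)^n.
Try particular u_p(n) = pn + q. Substituting:
  pn + q = -(p(n-1) + q) + 6n + 3.
Matching the n-coefficient: p = -p + 6 ⇒ p = 3.
Matching constants: q = p - q + 3 ⇒ q = 3.
General: u(n) = A·(-1)^n + 3 n + 3.
Apply u(0) = 3: A + 3 = 3 ⇒ A = 0.
So u(n) = 3 n + 3.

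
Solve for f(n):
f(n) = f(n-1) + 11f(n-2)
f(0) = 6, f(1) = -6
Characteristic equation: x² - x - 11 = 0.
Discriminant Δ = (1)² + 4·(11) = 45.
Roots r₁,₂ = (1 ± √45)/2, so r₁ = \frac{1}{2} + \frac{3 \sqrt{5}}{2}, r₂ = \frac{1}{2} - \frac{3 \sqrt{5}}{2}.
General solution: f(n) = A·r₁^n + B·r₂^n.
From the initial conditions, A + B = 6 and r₁A + r₂B = -6.
Since r₁ - r₂ = √45: A = (-6 - (6)r₂)/√45 = 3 - \frac{3 \sqrt{5}}{5}, and B = 6 - A = \frac{3 \sqrt{5}}{5} + 3.
So f(n) = \left(3 - \frac{3 \sqrt{5}}{5}\right)\left(\frac{1}{2} + \frac{3 \sqrt{5}}{2}\right)^n + \left(\frac{3 \sqrt{5}}{5} + 3\right)\left(\frac{1}{2} - \frac{3 \sqrt{5}}{2}\right)^n.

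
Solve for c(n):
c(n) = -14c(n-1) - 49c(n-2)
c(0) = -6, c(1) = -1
Characteristic equation: x² + 14x + 49 = 0, which is (x - (-7))².
Repeated root r = -7.
General solution: c(n) = (A + Bn)·(-7)^n.
From c(0) = -6: A = -6.
From c(1) = -1: (A + B)·(-7) = -1 ⇒ B = \frac{43}{7}.
So c(n) = \left(\frac{43 n}{7} - 6\right) \cdot (-7)^n.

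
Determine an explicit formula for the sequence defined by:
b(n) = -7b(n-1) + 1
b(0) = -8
First-order linear non-homogeneous.
Homogeneous solution: b_h(n) = A·(-7)^n.
Try constant particular solution b_p = K: K = -7K + 1 ⇒ K = \frac{1}{8}.
General: b(n) = A·(-7)^n + \frac{1}{8}.
Apply b(0) = -8: A + \frac{1}{8} = -8 ⇒ A = - \frac{65}{8}.
So b(n) = \frac{1}{8} - \frac{65 \left(-7\right)^{n}}{8}.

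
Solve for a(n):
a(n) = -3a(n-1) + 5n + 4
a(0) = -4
First-order linear with linear forcing.
Homogeneous solution: a_h(n) = A·(-3)^n.
Try particular a_p(n) = pn + q. Substituting:
  pn + q = -3(p(n-1) + q) + 5n + 4.
Matching the n-coefficient: p = -3p + 5 ⇒ p = \frac{5}{4}.
Matching constants: q = 3p - 3q + 4 ⇒ q = \frac{31}{16}.
General: a(n) = A·(-3)^n + \frac{5 n}{4} + \frac{31}{16}.
Apply a(0) = -4: A + \frac{31}{16} = -4 ⇒ A = - \frac{95}{16}.
So a(n) = - \frac{95 \left(-3\right)^{n}}{16} + \frac{5 n}{4} + \frac{31}{16}.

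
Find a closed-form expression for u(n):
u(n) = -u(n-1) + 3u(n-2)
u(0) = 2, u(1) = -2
Characteristic equation: x² + x - 3 = 0.
Discriminant Δ = (-1)² + 4·(3) = 13.
Roots r₁,₂ = (-1 ± √13)/2, so r₁ = - \frac{1}{2} + \frac{\sqrt{13}}{2}, r₂ = - \frac{\sqrt{13}}{2} - \frac{1}{2}.
General solution: u(n) = A·r₁^n + B·r₂^n.
From the initial conditions, A + B = 2 and r₁A + r₂B = -2.
Since r₁ - r₂ = √13: A = (-2 - (2)r₂)/√13 = 1 - \frac{\sqrt{13}}{13}, and B = 2 - A = \frac{\sqrt{13}}{13} + 1.
So u(n) = \left(1 - \frac{\sqrt{13}}{13}\right)\left(- \frac{1}{2} + \frac{\sqrt{13}}{2}\right)^n + \left(\frac{\sqrt{13}}{13} + 1\right)\left(- \frac{\sqrt{13}}{2} - \frac{1}{2}\right)^n.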